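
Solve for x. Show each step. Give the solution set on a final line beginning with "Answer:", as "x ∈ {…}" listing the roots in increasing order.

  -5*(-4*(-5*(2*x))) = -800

Step 1. [-5*(-4*(-5*(2*x))) = -800] -5 out front; divide by -5, so div: -4*(-5*(2*x)) = 160.
Step 2. [-4*(-5*(2*x)) = 160] -4·(inner) — divide through by -4 ⇒ div: -5*(2*x) = -40.
Step 3. [-5*(2*x) = -40] -5 out front; divide by -5. So div: 2*x = 8.
Step 4. [2*x = 8] LHS = 2·(…); ÷2 both sides. So div: x = 4.

Answer: x ∈ {4}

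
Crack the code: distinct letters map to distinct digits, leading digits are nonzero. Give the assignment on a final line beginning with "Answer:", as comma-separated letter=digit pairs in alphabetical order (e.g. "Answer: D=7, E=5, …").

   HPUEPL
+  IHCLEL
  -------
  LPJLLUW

Step 1. [col 1: L + L ≡ W (mod 10)] several values work for L in column 1 (L + L ≡ W (mod 10), carry-in 0); try L=1. So L=1.
Step 2. [col 1: L + L ≡ W (mod 10)] in column 1 we have L+L≡W with carry-in 0; given L=1 and digits 1 already taken and all letters distinct, that pins W to 2, so W=2.
Step 3. [col 2: P + E ≡ U (mod 10)] E=9 is one option consistent with column 2 (P + E ≡ U (mod 10), carry-in 0) — take it, so E=9.
Step 4. [col 2: P + E ≡ U (mod 10)] several values work for P in column 2 (P + E ≡ U (mod 10), carry-in 0); try P=4, so P=4.
Step 5. [col 2: P + E ≡ U (mod 10)] in column 2 we have P+E≡U with carry-in 0; given P=4, E=9 and digits 1,2,4,9 already taken and all letters distinct, that pins U to 3, so U=3.
Step 6. [col 4: U + C ≡ L (mod 10)] in column 4 we have U+C≡L with carry-in 1; given U=3, L=1 and digits 1,2,3,4,9 already taken and all letters distinct, that pins C to 7 ⇒ C=7.
Step 7. [col 5: P + H ≡ J (mod 10)] no forcing yet in column 5 (carry-in 1); J=0 is free and consistent — try it. So J=0.
Step 8. [col 5: P + H ≡ J (mod 10)] column 5 reads P+H+carry(1)=J with P=4, J=0; with digits 0,1,2,3,4,7,9 already taken and all letters distinct, the only value for H is 5. So H=5.
Step 9. [col 6: H + I ≡ P (mod 10)] in column 6 we have H+I≡P with carry-in 1; given H=5, P=4 and digits 0,1,2,3,4,5,7,9 already taken and all letters distinct, that pins I to 8 ⇒ I=8.

Answer: C=7, E=9, H=5, I=8, J=0, L=1, P=4, U=3, W=2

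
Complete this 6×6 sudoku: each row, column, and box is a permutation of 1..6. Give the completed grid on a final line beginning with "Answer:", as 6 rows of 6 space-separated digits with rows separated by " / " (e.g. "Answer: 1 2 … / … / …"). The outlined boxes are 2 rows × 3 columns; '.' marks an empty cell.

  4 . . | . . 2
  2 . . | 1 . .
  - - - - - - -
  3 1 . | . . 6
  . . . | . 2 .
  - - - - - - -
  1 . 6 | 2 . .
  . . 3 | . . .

Step 1. [r2c3∈{5}] only 5 remains possible at r2c3. So r2c3=5.
Step 2. [r6c1∈{5}] only 5 remains possible at r6c1 ⇒ r6c1=5.
Step 3. [r4c6∈{1,3,4,5}] r4c6 is the only open cell in row 4 admitting 1, so r4c6=1.
Step 4. [r6c6∈{4}] r6c6 is down to just 4. So r6c6=4.
Step 5. [r2c6∈{3}] r2c6 has the single candidate 3. So r2c6=3.
Step 6. [r4c3∈{4}] r4c3 has the single candidate 4. So r4c3=4.
Step 7. [r2c2∈{6}] nothing but 6 survives at r2c2 ⇒ r2c2=6.
Step 8. [r6c4∈{6}] r6c4 has the single candidate 6 ⇒ r6c4=6.
Step 9. [r1c4∈{5}] r1c4 has the single candidate 5, so r1c4=5.
Step 10. [r3c5∈{4,5}] in row 3, 5 fits only at r3c5 ⇒ r3c5=5.
Step 11. [r1c5∈{6}] r1c5 is down to just 6, so r1c5=6.
Step 12. [r1c2∈{3}] only 3 remains possible at r1c2, so r1c2=3.
Step 13. [r5c5∈{3}] nothing but 3 survives at r5c5. So r5c5=3.
Step 14. [r3c4∈{4}] r3c4 is down to just 4, so r3c4=4.
Step 15. [r4c2∈{5}] nothing but 5 survives at r4c2. So r4c2=5.
Step 16. [r1c3∈{1}] r1c3 is down to just 1. So r1c3=1.
Step 17. [r5c2∈{4}] r5c2 has the single candidate 4 ⇒ r5c2=4.
Step 18. [r2c5∈{4}] only 4 remains possible at r2c5. So r2c5=4.
Step 19. [r6c5∈{1}] nothing but 1 survives at r6c5. So r6c5=1.
Step 20. [r3c3∈{2}] nothing but 2 survives at r3c3 ⇒ r3c3=2.
Step 21. [r4c1∈{6}] nothing but 6 survives at r4c1 ⇒ r4c1=6.
Step 22. [r5c6∈{5}] r5c6 has the single candidate 5 ⇒ r5c6=5.
Step 23. [r6c2∈{2}] nothing but 2 survives at r6c2 ⇒ r6c2=2.
Step 24. [r4c4∈{3}] r4c4 has the single candidate 3, so r4c4=3.

Answer: 4 3 1 5 6 2 / 2 6 5 1 4 3 / 3 1 2 4 5 6 / 6 5 4 3 2 1 / 1 4 6 2 3 5 / 5 2 3 6 1 4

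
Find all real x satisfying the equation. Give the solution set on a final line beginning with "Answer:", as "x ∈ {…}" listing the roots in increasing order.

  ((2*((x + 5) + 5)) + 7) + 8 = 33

Step 1. [((2*((x + 5) + 5)) + 7) + 8 = 33] +8 is outermost — subtract 8 both sides ⇒ sub: (2*((x + 5) + 5)) + 7 = 25.
Step 2. [(2*((x + 5) + 5)) + 7 = 25] subtract 7: x sits inside (… + 7). So sub: 2*((x + 5) + 5) = 18.
Step 3. [2*((x + 5) + 5) = 18] leading coefficient 2: divide by 2 ⇒ div: (x + 5) + 5 = 9.
Step 4. [(x + 5) + 5 = 9] the outer +5 inverts by subtracting 5. So sub: x + 5 = 4.
Step 5. [x + 5 = 4] the outer +5 inverts by subtracting 5, so sub: x = -1.

Answer: x ∈ {-1}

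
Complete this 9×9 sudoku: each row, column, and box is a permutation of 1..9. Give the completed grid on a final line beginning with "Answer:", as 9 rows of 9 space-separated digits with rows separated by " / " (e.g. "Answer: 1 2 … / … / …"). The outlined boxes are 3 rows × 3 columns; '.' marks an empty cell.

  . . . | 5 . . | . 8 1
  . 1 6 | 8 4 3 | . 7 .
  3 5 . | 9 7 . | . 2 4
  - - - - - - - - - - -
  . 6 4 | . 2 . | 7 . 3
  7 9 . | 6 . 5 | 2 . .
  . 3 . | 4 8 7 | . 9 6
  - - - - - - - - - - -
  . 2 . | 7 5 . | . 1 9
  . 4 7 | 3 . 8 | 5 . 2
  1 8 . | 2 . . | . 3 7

Step 1. [r1c5∈{6}] only 6 remains possible at r1c5 ⇒ r1c5=6.
Step 2. [r2c1∈{2,9}] 2 has one home in row 2: r2c1 ⇒ r2c1=2.
Step 3. [r1c3∈{9}] r1c3 has the single candidate 9, so r1c3=9.
Step 4. [r7c1∈{6}] r7c1 has the single candidate 6. So r7c1=6.
Step 5. [r9c6∈{4,6,9}] r9c6 is the only open cell in col 6 admitting 6, so r9c6=6.
Step 6. [r6c3∈{1,2,5}] r6c3 is the only open cell in row 6 admitting 2, so r6c3=2.
Step 7. [r4c4∈{1}] r4c4's peers cover all but 1, so r4c4=1.
Step 8. [r4c1∈{5,8}] across row 4, 8 lands solely at r4c1. So r4c1=8.
Step 9. [r8c1∈{9}] r8c1 has the single candidate 9. So r8c1=9.
Step 10. [r7c7∈{4,8}] 8 has one home in row 7: r7c7 ⇒ r7c7=8.
Step 11. [r4c6∈{9}] only 9 remains possible at r4c6. So r4c6=9.
Step 12. [r3c7∈{6}] nothing but 6 survives at r3c7, so r3c7=6.
Step 13. [r7c6∈{4}] r7c6's peers cover all but 4. So r7c6=4.
Step 14. [r2c7∈{9}] r2c7's peers cover all but 9, so r2c7=9.
Step 15. [r5c8∈{4}] r5c8 has the single candidate 4 ⇒ r5c8=4.
Step 16. [r2c9∈{5}] r2c9's peers cover all but 5, so r2c9=5.
Step 17. [r5c5∈{3}] r5c5 has the single candidate 3. So r5c5=3.
Step 18. [r3c6∈{1}] r3c6 is down to just 1, so r3c6=1.
Step 19. [r1c2∈{7}] r1c2 has the single candidate 7, so r1c2=7.
Step 20. [r1c6∈{2}] only 2 remains possible at r1c6. So r1c6=2.
Step 21. [r5c9∈{8}] only 8 remains possible at r5c9, so r5c9=8.
Step 22. [r5c3∈{1}] r5c3 is down to just 1. So r5c3=1.
Step 23. [r9c5∈{9}] r9c5 has the single candidate 9 ⇒ r9c5=9.
Step 24. [r1c1∈{4}] r1c1 has the single candidate 4. So r1c1=4.
Step 25. [r6c7∈{1}] r6c7 has the single candidate 1. So r6c7=1.
Step 26. [r9c7∈{4}] nothing but 4 survives at r9c7. So r9c7=4.
Step 27. [r1c7∈{3}] nothing but 3 survives at r1c7 ⇒ r1c7=3.
Step 28. [r8c8∈{6}] r8c8's peers cover all but 6 ⇒ r8c8=6.
Step 29. [r7c3∈{3}] r7c3 has the single candidate 3 ⇒ r7c3=3.
Step 30. [r9c3∈{5}] r9c3 is down to just 5. So r9c3=5.
Step 31. [r6c1∈{5}] r6c1 is down to just 5. So r6c1=5.
Step 32. [r4c8∈{5}] nothing but 5 survives at r4c8. So r4c8=5.
Step 33. [r3c3∈{8}] only 8 remains possible at r3c3, so r3c3=8.
Step 34. [r8c5∈{1}] r8c5's peers cover all but 1, so r8c5=1.

Answer: 4 7 9 5 6 2 3 8 1 / 2 1 6 8 4 3 9 7 5 / 3 5 8 9 7 1 6 2 4 / 8 6 4 1 2 9 7 5 3 / 7 9 1 6 3 5 2 4 8 / 5 3 2 4 8 7 1 9 6 / 6 2 3 7 5 4 8 1 9 / 9 4 7 3 1 8 5 6 2 / 1 8 5 2 9 6 4 3 7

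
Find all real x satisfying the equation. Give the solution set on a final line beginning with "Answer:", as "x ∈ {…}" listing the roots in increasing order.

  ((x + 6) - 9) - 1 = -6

Step 1. [((x + 6) - 9) - 1 = -6] 1 comes off first (add 1), so sub: (x + 6) - 9 = -5.
Step 2. [(x + 6) - 9 = -5] the outer -9 inverts by adding 9, so sub: x + 6 = 4.
Step 3. [x + 6 = 4] subtract 6: x sits inside (… + 6). So sub: x = -2.

Answer: x ∈ {-2}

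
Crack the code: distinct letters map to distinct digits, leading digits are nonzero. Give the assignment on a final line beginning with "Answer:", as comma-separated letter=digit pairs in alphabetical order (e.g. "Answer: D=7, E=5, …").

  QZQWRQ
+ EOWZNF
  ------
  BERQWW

Step 1. [col 1: Q + F ≡ W (mod 10)] several values work for W in column 1 (Q + F ≡ W (mod 10), carry-in 0); try W=1, so W=1.
Step 2. [col 1: Q + F ≡ W (mod 10)] Q=6 is one option consistent with column 1 (Q + F ≡ W (mod 10), carry-in 0) — take it, so Q=6.
Step 3. [col 1: Q + F ≡ W (mod 10)] in column 1 we have Q+F≡W with carry-in 0; given Q=6, W=1 and digits 1,6 already taken and all letters distinct, that pins F to 5. So F=5.
Step 4. [col 2: R + N ≡ W (mod 10)] no forcing yet in column 2 (carry-in 1); R=7 is free and consistent — try it, so R=7.
Step 5. [col 2: R + N ≡ W (mod 10)] in column 2 we have R+N≡W with carry-in 1; given R=7, W=1 and digits 1,5,6,7 already taken and all letters distinct, that pins N to 3. So N=3.
Step 6. [col 3: W + Z ≡ Q (mod 10)] in column 3 we have W+Z≡Q with carry-in 1; given W=1, Q=6 and digits 1,3,5,6,7 already taken and all letters distinct, that pins Z to 4, so Z=4.
Step 7. [col 5: Z + O ≡ E (mod 10)] column 5 reads Z+O+carry(0)=E with Z=4; with digits 1,3,4,5,6,7 already taken and all letters distinct, the only value for O is 8. So O=8.
Step 8. [col 5: Z + O ≡ E (mod 10)] column 5 reads Z+O+carry(0)=E with Z=4, O=8; with digits 1,3,4,5,6,7,8 already taken and all letters distinct, the only value for E is 2 ⇒ E=2.
Step 9. [col 6: Q + E ≡ B (mod 10)] column 6 reads Q+E+carry(1)=B with Q=6, E=2; with digits 1,2,3,4,5,6,7,8 already taken and all letters distinct, the only value for B is 9, so B=9.

Answer: B=9, E=2, F=5, N=3, O=8, Q=6, R=7, W=1, Z=4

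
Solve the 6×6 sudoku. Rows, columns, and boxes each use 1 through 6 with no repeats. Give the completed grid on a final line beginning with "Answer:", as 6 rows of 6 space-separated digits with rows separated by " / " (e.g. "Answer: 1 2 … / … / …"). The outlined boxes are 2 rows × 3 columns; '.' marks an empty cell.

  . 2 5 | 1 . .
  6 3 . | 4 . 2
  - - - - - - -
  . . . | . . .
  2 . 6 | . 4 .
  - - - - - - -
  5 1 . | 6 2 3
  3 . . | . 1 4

Step 1. [r3c3∈{1,3,4}] in col 3, 3 fits only at r3c3. So r3c3=3.
Step 2. [r4c2∈{5}] r4c2 has the single candidate 5. So r4c2=5.
Step 3. [r3c6∈{1,5,6}] 5 has one home in col 6: r3c6, so r3c6=5.
Step 4. [r1c5∈{3,6}] 3 has one home in row 1: r1c5, so r1c5=3.
Step 5. [r3c1∈{1,4}] r3c1 is the only open cell in row 3 admitting 1, so r3c1=1.
Step 6. [r6c3∈{2}] nothing but 2 survives at r6c3. So r6c3=2.
Step 7. [r2c5∈{5}] r2c5 has the single candidate 5 ⇒ r2c5=5.
Step 8. [r3c5∈{6}] r3c5 is down to just 6 ⇒ r3c5=6.
Step 9. [r1c1∈{4}] r1c1 has the single candidate 4 ⇒ r1c1=4.
Step 10. [r6c2∈{6}] r6c2 is down to just 6, so r6c2=6.
Step 11. [r1c6∈{6}] r1c6's peers cover all but 6, so r1c6=6.
Step 12. [r3c2∈{4}] r3c2 is down to just 4 ⇒ r3c2=4.
Step 13. [r2c3∈{1}] nothing but 1 survives at r2c3 ⇒ r2c3=1.
Step 14. [r4c6∈{1}] nothing but 1 survives at r4c6 ⇒ r4c6=1.
Step 15. [r4c4∈{3}] only 3 remains possible at r4c4, so r4c4=3.
Step 16. [r5c3∈{4}] only 4 remains possible at r5c3. So r5c3=4.
Step 17. [r6c4∈{5}] r6c4 has the single candidate 5. So r6c4=5.
Step 18. [r3c4∈{2}] r3c4 has the single candidate 2. So r3c4=2.

Answer: 4 2 5 1 3 6 / 6 3 1 4 5 2 / 1 4 3 2 6 5 / 2 5 6 3 4 1 / 5 1 4 6 2 3 / 3 6 2 5 1 4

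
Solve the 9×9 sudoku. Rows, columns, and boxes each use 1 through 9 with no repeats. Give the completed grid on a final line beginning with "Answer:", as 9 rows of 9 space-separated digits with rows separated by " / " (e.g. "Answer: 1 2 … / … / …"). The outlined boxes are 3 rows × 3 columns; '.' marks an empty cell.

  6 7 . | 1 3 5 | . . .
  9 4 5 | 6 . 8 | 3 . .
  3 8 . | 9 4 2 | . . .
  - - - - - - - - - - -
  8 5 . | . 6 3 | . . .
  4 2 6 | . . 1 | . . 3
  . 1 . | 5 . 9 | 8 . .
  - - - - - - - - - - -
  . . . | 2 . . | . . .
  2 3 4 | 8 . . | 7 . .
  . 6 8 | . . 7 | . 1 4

Step 1. [r6c1∈{7}] r6c1 is down to just 7, so r6c1=7.
Step 2. [r2c9∈{1,2,7}] r2c9 is the only open cell in row 2 admitting 1, so r2c9=1.
Step 3. [r2c8∈{2,7}] across row 2, 2 lands solely at r2c8 ⇒ r2c8=2.
Step 4. [r7c2∈{9}] r7c2 is down to just 9, so r7c2=9.
Step 5. [r6c8∈{4,6}] across row 6, 4 lands solely at r6c8. So r6c8=4.
Step 6. [r6c9∈{2,6}] across row 6, 6 lands solely at r6c9. So r6c9=6.
Step 7. [r9c7∈{2,5,9}] in row 9, 2 fits only at r9c7. So r9c7=2.
Step 8. [r5c4∈{7}] only 7 remains possible at r5c4. So r5c4=7.
Step 9. [r7c1∈{1,5}] col 1 places 1 nowhere but r7c1. So r7c1=1.
Step 10. [r7c5∈{5}] r7c5's peers cover all but 5. So r7c5=5.
Step 11. [r7c7∈{6}] r7c7 has the single candidate 6 ⇒ r7c7=6.
Step 12. [r4c3∈{9}] r4c3 is down to just 9 ⇒ r4c3=9.
Step 13. [r3c7∈{5}] nothing but 5 survives at r3c7, so r3c7=5.
Step 14. [r8c9∈{5,9}] across col 9, 5 lands solely at r8c9. So r8c9=5.
Step 15. [r8c8∈{9}] only 9 remains possible at r8c8, so r8c8=9.
Step 16. [r1c9∈{8,9}] across col 9, 9 lands solely at r1c9. So r1c9=9.
Step 17. [r4c8∈{7}] r4c8's peers cover all but 7. So r4c8=7.
Step 18. [r1c8∈{8}] r1c8 has the single candidate 8. So r1c8=8.
Step 19. [r4c7∈{1}] nothing but 1 survives at r4c7 ⇒ r4c7=1.
Step 20. [r9c1∈{5}] only 5 remains possible at r9c1. So r9c1=5.
Step 21. [r7c8∈{3}] r7c8 has the single candidate 3, so r7c8=3.
Step 22. [r3c3∈{1}] r3c3's peers cover all but 1, so r3c3=1.
Step 23. [r8c5∈{1}] r8c5 has the single candidate 1, so r8c5=1.
Step 24. [r8c6∈{6}] r8c6 is down to just 6, so r8c6=6.
Step 25. [r3c9∈{7}] nothing but 7 survives at r3c9 ⇒ r3c9=7.
Step 26. [r4c4∈{4}] r4c4 has the single candidate 4 ⇒ r4c4=4.
Step 27. [r6c3∈{3}] only 3 remains possible at r6c3 ⇒ r6c3=3.
Step 28. [r2c5∈{7}] only 7 remains possible at r2c5. So r2c5=7.
Step 29. [r3c8∈{6}] r3c8 has the single candidate 6 ⇒ r3c8=6.
Step 30. [r9c4∈{3}] r9c4 has the single candidate 3, so r9c4=3.
Step 31. [r5c5∈{8}] r5c5 is down to just 8. So r5c5=8.
Step 32. [r5c8∈{5}] r5c8 has the single candidate 5 ⇒ r5c8=5.
Step 33. [r6c5∈{2}] r6c5 has the single candidate 2. So r6c5=2.
Step 34. [r1c7∈{4}] r1c7's peers cover all but 4. So r1c7=4.
Step 35. [r7c3∈{7}] only 7 remains possible at r7c3. So r7c3=7.
Step 36. [r4c9∈{2}] only 2 remains possible at r4c9, so r4c9=2.
Step 37. [r1c3∈{2}] r1c3 is down to just 2, so r1c3=2.
Step 38. [r9c5∈{9}] r9c5 has the single candidate 9, so r9c5=9.
Step 39. [r7c6∈{4}] r7c6 is down to just 4. So r7c6=4.
Step 40. [r5c7∈{9}] r5c7 is down to just 9. So r5c7=9.
Step 41. [r7c9∈{8}] r7c9 is down to just 8 ⇒ r7c9=8.

Answer: 6 7 2 1 3 5 4 8 9 / 9 4 5 6 7 8 3 2 1 / 3 8 1 9 4 2 5 6 7 / 8 5 9 4 6 3 1 7 2 / 4 2 6 7 8 1 9 5 3 / 7 1 3 5 2 9 8 4 6 / 1 9 7 2 5 4 6 3 8 / 2 3 4 8 1 6 7 9 5 / 5 6 8 3 9 7 2 1 4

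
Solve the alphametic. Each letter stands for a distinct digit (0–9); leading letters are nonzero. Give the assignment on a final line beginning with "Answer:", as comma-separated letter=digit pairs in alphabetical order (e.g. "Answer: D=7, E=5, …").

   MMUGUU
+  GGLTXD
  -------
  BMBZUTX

Step 1. [col 1: U + D ≡ X (mod 10)] column 1 (U + D ≡ X (mod 10), carry-in 0) doesn't pin D yet; pick D=6 and continue. So D=6.
Step 2. [col 1: U + D ≡ X (mod 10)] U=4 is one option consistent with column 1 (U + D ≡ X (mod 10), carry-in 0) — take it, so U=4.
Step 3. [col 1: U + D ≡ X (mod 10)] column 1: given U=4, D=6, carry-in 0, and digits 4,6 already taken and all letters distinct, U+D≡X (mod 10) forces X=0. So X=0.
Step 4. [B] B is the leading digit of a 7-digit sum of two 6-digit numbers; the final carry is exactly 1. So B=1.
Step 5. [col 2: U + X ≡ T (mod 10)] column 2: given U=4, X=0, carry-in 1, and digits 0,1,4,6 already taken and all letters distinct, U+X≡T (mod 10) forces T=5, so T=5.
Step 6. [col 3: G + T ≡ U (mod 10)] column 3 reads G+T+carry(0)=U with T=5, U=4; with digits 0,1,4,5,6 already taken and all letters distinct, the only value for G is 9, so G=9.
Step 7. [col 4: U + L ≡ Z (mod 10)] Z=8 is one option consistent with column 4 (U + L ≡ Z (mod 10), carry-in 1) — take it, so Z=8.
Step 8. [col 4: U + L ≡ Z (mod 10)] column 4 reads U+L+carry(1)=Z with U=4, Z=8; with digits 0,1,4,5,6,8,9 already taken and all letters distinct, the only value for L is 3, so L=3.
Step 9. [col 5: M + G ≡ B (mod 10)] from column 5 (G=9, B=1, carry-in 0, digits 0,1,3,4,5,6,8,9 already taken and all letters distinct): M must equal 2. So M=2.

Answer: B=1, D=6, G=9, L=3, M=2, T=5, U=4, X=0, Z=8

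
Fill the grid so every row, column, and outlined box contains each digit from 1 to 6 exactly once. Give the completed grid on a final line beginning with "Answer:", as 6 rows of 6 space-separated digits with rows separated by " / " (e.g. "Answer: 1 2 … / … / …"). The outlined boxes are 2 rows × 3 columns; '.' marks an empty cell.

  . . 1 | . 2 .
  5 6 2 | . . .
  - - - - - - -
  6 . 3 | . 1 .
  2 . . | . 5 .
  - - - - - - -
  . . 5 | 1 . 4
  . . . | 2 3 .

Step 1. [r3c4∈{4}] r3c4 has the single candidate 4 ⇒ r3c4=4.
Step 2. [r2c4∈{3}] r2c4 is down to just 3. So r2c4=3.
Step 3. [r6c6∈{5,6}] across row 6, 5 lands solely at r6c6, so r6c6=5.
Step 4. [r4c3∈{4}] only 4 remains possible at r4c3, so r4c3=4.
Step 5. [r6c1∈{1,4}] in col 1, 1 fits only at r6c1, so r6c1=1.
Step 6. [r4c4∈{6}] nothing but 6 survives at r4c4. So r4c4=6.
Step 7. [r1c1∈{3,4}] r1c1 is the only open cell in col 1 admitting 4. So r1c1=4.
Step 8. [r5c1∈{3}] r5c1 is down to just 3. So r5c1=3.
Step 9. [r5c2∈{2}] r5c2 is down to just 2, so r5c2=2.
Step 10. [r1c6∈{6}] only 6 remains possible at r1c6. So r1c6=6.
Step 11. [r4c6∈{3}] r4c6 has the single candidate 3. So r4c6=3.
Step 12. [r6c2∈{4}] r6c2 is down to just 4, so r6c2=4.
Step 13. [r5c5∈{6}] r5c5's peers cover all but 6, so r5c5=6.
Step 14. [r6c3∈{6}] r6c3 has the single candidate 6. So r6c3=6.
Step 15. [r2c6∈{1}] nothing but 1 survives at r2c6, so r2c6=1.
Step 16. [r4c2∈{1}] only 1 remains possible at r4c2 ⇒ r4c2=1.
Step 17. [r2c5∈{4}] r2c5's peers cover all but 4, so r2c5=4.
Step 18. [r1c2∈{3}] r1c2 is down to just 3 ⇒ r1c2=3.
Step 19. [r3c6∈{2}] only 2 remains possible at r3c6. So r3c6=2.
Step 20. [r1c4∈{5}] only 5 remains possible at r1c4, so r1c4=5.
Step 21. [r3c2∈{5}] nothing but 5 survives at r3c2. So r3c2=5.

Answer: 4 3 1 5 2 6 / 5 6 2 3 4 1 / 6 5 3 4 1 2 / 2 1 4 6 5 3 / 3 2 5 1 6 4 / 1 4 6 2 3 5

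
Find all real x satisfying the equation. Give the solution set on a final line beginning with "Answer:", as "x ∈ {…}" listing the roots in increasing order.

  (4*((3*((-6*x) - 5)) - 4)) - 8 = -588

Step 1. [(4*((3*((-6*x) - 5)) - 4)) - 8 = -588] 8 comes off first (add 8). So sub: 4*((3*((-6*x) - 5)) - 4) = -580.
Step 2. [4*((3*((-6*x) - 5)) - 4) = -580] LHS = 4·(…); ÷4 both sides, so div: (3*((-6*x) - 5)) - 4 = -145.
Step 3. [(3*((-6*x) - 5)) - 4 = -145] the outer -4 inverts by adding 4 ⇒ sub: 3*((-6*x) - 5) = -141.
Step 4. [3*((-6*x) - 5) = -141] LHS = 3·(…); ÷3 both sides ⇒ div: (-6*x) - 5 = -47.
Step 5. [(-6*x) - 5 = -47] -5 is outermost — add 5 both sides. So sub: -6*x = -42.
Step 6. [-6*x = -42] -6·(inner) — divide through by -6 ⇒ div: x = 7.

Answer: x ∈ {7}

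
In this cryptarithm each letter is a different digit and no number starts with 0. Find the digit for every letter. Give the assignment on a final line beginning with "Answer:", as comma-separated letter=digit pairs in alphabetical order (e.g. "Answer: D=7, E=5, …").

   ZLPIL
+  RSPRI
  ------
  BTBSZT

Step 1. [col 1: L + I ≡ T (mod 10)] several values work for T in column 1 (L + I ≡ T (mod 10), carry-in 0); try T=2. So T=2.
Step 2. [col 1: L + I ≡ T (mod 10)] column 1 (L + I ≡ T (mod 10), carry-in 0) doesn't pin I yet; pick I=8 and continue ⇒ I=8.
Step 3. [B] B is the leading digit of a 6-digit sum of two 5-digit numbers; the final carry is exactly 1, so B=1.
Step 4. [col 1: L + I ≡ T (mod 10)] in column 1 we have L+I≡T with carry-in 0; given I=8, T=2 and digits 1,2,8 already taken and all letters distinct, that pins L to 4, so L=4.
Step 5. [col 2: I + R ≡ Z (mod 10)] R=6 is one option consistent with column 2 (I + R ≡ Z (mod 10), carry-in 1) — take it, so R=6.
Step 6. [col 2: I + R ≡ Z (mod 10)] column 2 reads I+R+carry(1)=Z with I=8, R=6; with digits 1,2,4,6,8 already taken and all letters distinct, the only value for Z is 5. So Z=5.
Step 7. [col 3: P + P ≡ S (mod 10)] from column 3 (nothing yet, carry-in 1, digits 1,2,4,5,6,8 already taken and all letters distinct): S must equal 7. So S=7.
Step 8. [col 3: P + P ≡ S (mod 10)] from column 3 (S=7, carry-in 1, digits 1,2,4,5,6,7,8 already taken and all letters distinct): P must equal 3 ⇒ P=3.

Answer: B=1, I=8, L=4, P=3, R=6, S=7, T=2, Z=5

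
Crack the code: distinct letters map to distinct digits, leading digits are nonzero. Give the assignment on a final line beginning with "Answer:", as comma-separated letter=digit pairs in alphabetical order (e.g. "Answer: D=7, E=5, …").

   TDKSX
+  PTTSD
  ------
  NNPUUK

Step 1. [N] N is the leading digit of a 6-digit sum of two 5-digit numbers; the final carry is exactly 1, so N=1.
Step 2. [col 1: X + D ≡ K (mod 10)] X=2 is one option consistent with column 1 (X + D ≡ K (mod 10), carry-in 0) — take it. So X=2.
Step 3. [col 1: X + D ≡ K (mod 10)] several values work for D in column 1 (X + D ≡ K (mod 10), carry-in 0); try D=4 ⇒ D=4.
Step 4. [col 1: X + D ≡ K (mod 10)] in column 1 we have X+D≡K with carry-in 0; given X=2, D=4 and digits 1,2,4 already taken and all letters distinct, that pins K to 6, so K=6.
Step 5. [col 2: S + S ≡ U (mod 10)] no forcing yet in column 2 (carry-in 0); U=0 is free and consistent — try it, so U=0.
Step 6. [col 2: S + S ≡ U (mod 10)] in column 2 we have S+S≡U with carry-in 0; given U=0 and digits 0,1,2,4,6 already taken and all letters distinct, that pins S to 5. So S=5.
Step 7. [col 3: K + T ≡ U (mod 10)] from column 3 (K=6, U=0, carry-in 1, digits 0,1,2,4,5,6 already taken and all letters distinct): T must equal 3 ⇒ T=3.
Step 8. [col 4: D + T ≡ P (mod 10)] from column 4 (D=4, T=3, carry-in 1, digits 0,1,2,3,4,5,6 already taken and all letters distinct): P must equal 8. So P=8.

Answer: D=4, K=6, N=1, P=8, S=5, T=3, U=0, X=2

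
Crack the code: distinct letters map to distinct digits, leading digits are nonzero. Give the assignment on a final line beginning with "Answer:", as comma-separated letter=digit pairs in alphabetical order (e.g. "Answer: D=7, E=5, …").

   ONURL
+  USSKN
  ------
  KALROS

Step 1. [col 1: L + N ≡ S (mod 10)] several values work for S in column 1 (L + N ≡ S (mod 10), carry-in 0); try S=4, so S=4.
Step 2. [col 1: L + N ≡ S (mod 10)] no forcing yet in column 1 (carry-in 0); L=9 is free and consistent — try it, so L=9.
Step 3. [K] K is the leading digit of a 6-digit sum of two 5-digit numbers; the final carry is exactly 1. So K=1.
Step 4. [col 1: L + N ≡ S (mod 10)] from column 1 (L=9, S=4, carry-in 0, digits 1,4,9 already taken and all letters distinct): N must equal 5 ⇒ N=5.
Step 5. [col 2: R + K ≡ O (mod 10)] several values work for R in column 2 (R + K ≡ O (mod 10), carry-in 1); try R=6 ⇒ R=6.
Step 6. [col 2: R + K ≡ O (mod 10)] in column 2 we have R+K≡O with carry-in 1; given R=6, K=1 and digits 1,4,5,6,9 already taken and all letters distinct, that pins O to 8. So O=8.
Step 7. [col 3: U + S ≡ R (mod 10)] in column 3 we have U+S≡R with carry-in 0; given S=4, R=6 and digits 1,4,5,6,8,9 already taken and all letters distinct, that pins U to 2, so U=2.
Step 8. [col 5: O + U ≡ A (mod 10)] column 5: given O=8, U=2, carry-in 0, and digits 1,2,4,5,6,8,9 already taken and all letters distinct, O+U≡A (mod 10) forces A=0. So A=0.

Answer: A=0, K=1, L=9, N=5, O=8, R=6, S=4, U=2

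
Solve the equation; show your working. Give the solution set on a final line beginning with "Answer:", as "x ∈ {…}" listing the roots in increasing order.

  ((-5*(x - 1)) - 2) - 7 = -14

Step 1. [((-5*(x - 1)) - 2) - 7 = -14] 7 comes off first (add 7). So sub: (-5*(x - 1)) - 2 = -7.
Step 2. [(-5*(x - 1)) - 2 = -7] add 2: x sits inside (… - 2), so sub: -5*(x - 1) = -5.
Step 3. [-5*(x - 1) = -5] -5·(inner) — divide through by -5. So div: x - 1 = 1.
Step 4. [x - 1 = 1] 1 comes off first (add 1). So sub: x = 2.

Answer: x ∈ {2}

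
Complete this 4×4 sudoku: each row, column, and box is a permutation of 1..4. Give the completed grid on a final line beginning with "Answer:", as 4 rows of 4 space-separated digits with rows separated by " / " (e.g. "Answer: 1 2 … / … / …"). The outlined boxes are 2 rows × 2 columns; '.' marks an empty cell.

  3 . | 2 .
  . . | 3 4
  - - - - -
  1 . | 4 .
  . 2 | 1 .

Step 1. [r1c2∈{1,4}] in row 1, 4 fits only at r1c2. So r1c2=4.
Step 2. [r4c4∈{3}] r4c4 has the single candidate 3, so r4c4=3.
Step 3. [r4c1∈{4}] r4c1's peers cover all but 4, so r4c1=4.
Step 4. [r2c2∈{1}] only 1 remains possible at r2c2 ⇒ r2c2=1.
Step 5. [r2c1∈{2}] nothing but 2 survives at r2c1, so r2c1=2.
Step 6. [r3c2∈{3}] r3c2 has the single candidate 3 ⇒ r3c2=3.
Step 7. [r3c4∈{2}] r3c4 is down to just 2, so r3c4=2.
Step 8. [r1c4∈{1}] r1c4's peers cover all but 1, so r1c4=1.

Answer: 3 4 2 1 / 2 1 3 4 / 1 3 4 2 / 4 2 1 3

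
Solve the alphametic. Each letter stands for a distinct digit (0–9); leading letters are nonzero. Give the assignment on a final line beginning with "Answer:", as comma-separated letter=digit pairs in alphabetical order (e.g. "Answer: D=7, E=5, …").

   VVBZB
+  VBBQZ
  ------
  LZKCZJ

Step 1. [L] adding two 5-digit numbers gives at most 5+1 digits, and here it does — L is that final carry and must be 1 ⇒ L=1.
Step 2. [col 1: B + Z ≡ J (mod 10)] J=0 is one option consistent with column 1 (B + Z ≡ J (mod 10), carry-in 0) — take it ⇒ J=0.
Step 3. [col 1: B + Z ≡ J (mod 10)] several values work for Z in column 1 (B + Z ≡ J (mod 10), carry-in 0); try Z=3. So Z=3.
Step 4. [col 1: B + Z ≡ J (mod 10)] column 1: given Z=3, J=0, carry-in 0, and digits 0,1,3 already taken and all letters distinct, B+Z≡J (mod 10) forces B=7. So B=7.
Step 5. [col 2: Z + Q ≡ Z (mod 10)] column 2 reads Z+Q+carry(1)=Z with Z=3; with digits 0,1,3,7 already taken and all letters distinct, the only value for Q is 9 ⇒ Q=9.
Step 6. [col 3: B + B ≡ C (mod 10)] from column 3 (B=7, carry-in 1, digits 0,1,3,7,9 already taken and all letters distinct): C must equal 5 ⇒ C=5.
Step 7. [col 4: V + B ≡ K (mod 10)] column 4 (V + B ≡ K (mod 10), carry-in 1) doesn't pin V yet; pick V=6 and continue, so V=6.
Step 8. [col 4: V + B ≡ K (mod 10)] column 4 reads V+B+carry(1)=K with V=6, B=7; with digits 0,1,3,5,6,7,9 already taken and all letters distinct, the only value for K is 4 ⇒ K=4.

Answer: B=7, C=5, J=0, K=4, L=1, Q=9, V=6, Z=3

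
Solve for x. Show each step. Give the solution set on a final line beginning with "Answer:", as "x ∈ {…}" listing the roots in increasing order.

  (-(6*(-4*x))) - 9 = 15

Step 1. [(-(6*(-4*x))) - 9 = 15] the outer -9 inverts by adding 9. So sub: -(6*(-4*x)) = 24.
Step 2. [-(6*(-4*x)) = 24] LHS negated; negate both sides, so neg: 6*(-4*x) = -24.
Step 3. [6*(-4*x) = -24] 6·(inner) — divide through by 6 ⇒ div: -4*x = -4.
Step 4. [-4*x = -4] LHS = -4·(…); ÷-4 both sides ⇒ div: x = 1.

Answer: x ∈ {1}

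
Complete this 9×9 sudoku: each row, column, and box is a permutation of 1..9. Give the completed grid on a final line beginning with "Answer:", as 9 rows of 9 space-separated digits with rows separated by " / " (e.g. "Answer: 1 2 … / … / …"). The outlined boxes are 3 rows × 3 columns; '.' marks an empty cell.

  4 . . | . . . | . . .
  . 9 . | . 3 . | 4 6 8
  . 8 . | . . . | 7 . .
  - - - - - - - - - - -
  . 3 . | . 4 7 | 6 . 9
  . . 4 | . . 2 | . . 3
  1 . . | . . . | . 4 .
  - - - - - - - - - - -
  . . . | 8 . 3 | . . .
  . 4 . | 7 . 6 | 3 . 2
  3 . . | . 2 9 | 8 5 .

Step 1. [r1c5∈{1,5,6,7,8,9}] in col 5, 7 fits only at r1c5. So r1c5=7.
Step 2. [r7c9∈{1,4,6,7}] r7c9 is the only open cell in row 7 admitting 4, so r7c9=4.
Step 3. [r9c9∈{1,6,7}] in col 9, 6 fits only at r9c9. So r9c9=6.
Step 4. [r7c8∈{1,7,9}] across box 9, 7 lands solely at r7c8. So r7c8=7.
Step 5. [r6c4∈{3,5,6,9}] 3 has one home in row 6: r6c4 ⇒ r6c4=3.
Step 6. [r6c9∈{5,7}] in col 9, 7 fits only at r6c9. So r6c9=7.
Step 7. [r3c6∈{1,4,5}] across col 6, 4 lands solely at r3c6 ⇒ r3c6=4.
Step 8. [r1c6∈{1,5,8}] r1c6 is the only open cell in row 1 admitting 8 ⇒ r1c6=8.
Step 9. [r6c6∈{5}] nothing but 5 survives at r6c6. So r6c6=5.
Step 10. [r4c4∈{1}] only 1 remains possible at r4c4. So r4c4=1.
Step 11. [r5c7∈{1,5}] in box 6, 5 fits only at r5c7. So r5c7=5.
Step 12. [r5c8∈{1,8}] across row 5, 1 lands solely at r5c8, so r5c8=1.
Step 13. [r7c7∈{1,9}] 1 has one home in box 9: r7c7 ⇒ r7c7=1.
Step 14. [r7c5∈{5}] r7c5 is down to just 5. So r7c5=5.
Step 15. [r1c2∈{1,2,5,6}] in col 2, 5 fits only at r1c2, so r1c2=5.
Step 16. [r6c7∈{2}] r6c7 is down to just 2, so r6c7=2.
Step 17. [r6c2∈{6}] r6c2 has the single candidate 6, so r6c2=6.
Step 18. [r8c8∈{9}] r8c8 is down to just 9, so r8c8=9.
Step 19. [r9c2∈{1,7}] r9c2 is the only open cell in col 2 admitting 1, so r9c2=1.
Step 20. [r2c6∈{1}] r2c6's peers cover all but 1, so r2c6=1.
Step 21. [r4c8∈{8}] r4c8's peers cover all but 8 ⇒ r4c8=8.
Step 22. [r3c9∈{1,5}] 5 has one home in col 9: r3c9 ⇒ r3c9=5.
Step 23. [r3c3∈{1,2,3,6}] row 3 places 1 nowhere but r3c3. So r3c3=1.
Step 24. [r1c3∈{2,3,6}] 3 has one home in col 3: r1c3 ⇒ r1c3=3.
Step 25. [r1c4∈{2,6,9}] across row 1, 6 lands solely at r1c4, so r1c4=6.
Step 26. [r5c4∈{9}] r5c4 is down to just 9. So r5c4=9.
Step 27. [r7c1∈{2,6,9}] in col 1, 9 fits only at r7c1 ⇒ r7c1=9.
Step 28. [r3c4∈{2}] r3c4 is down to just 2, so r3c4=2.
Step 29. [r6c5∈{8}] r6c5 has the single candidate 8 ⇒ r6c5=8.
Step 30. [r8c3∈{5,8}] r8c3 is the only open cell in col 3 admitting 8, so r8c3=8.
Step 31. [r4c3∈{2,5}] 5 has one home in col 3: r4c3, so r4c3=5.
Step 32. [r9c3∈{7}] nothing but 7 survives at r9c3 ⇒ r9c3=7.
Step 33. [r2c1∈{2,7}] across row 2, 7 lands solely at r2c1, so r2c1=7.
Step 34. [r7c3∈{2,6}] 6 has one home in row 7: r7c3 ⇒ r7c3=6.
Step 35. [r1c9∈{1}] r1c9's peers cover all but 1. So r1c9=1.
Step 36. [r6c3∈{9}] r6c3's peers cover all but 9. So r6c3=9.
Step 37. [r3c5∈{9}] r3c5 is down to just 9 ⇒ r3c5=9.
Step 38. [r8c5∈{1}] r8c5's peers cover all but 1. So r8c5=1.
Step 39. [r2c3∈{2}] nothing but 2 survives at r2c3 ⇒ r2c3=2.
Step 40. [r1c8∈{2}] r1c8 has the single candidate 2. So r1c8=2.
Step 41. [r4c1∈{2}] r4c1 has the single candidate 2 ⇒ r4c1=2.
Step 42. [r3c8∈{3}] r3c8 has the single candidate 3 ⇒ r3c8=3.
Step 43. [r8c1∈{5}] only 5 remains possible at r8c1. So r8c1=5.
Step 44. [r7c2∈{2}] r7c2's peers cover all but 2. So r7c2=2.
Step 45. [r9c4∈{4}] r9c4's peers cover all but 4, so r9c4=4.
Step 46. [r5c1∈{8}] nothing but 8 survives at r5c1, so r5c1=8.
Step 47. [r3c1∈{6}] r3c1's peers cover all but 6. So r3c1=6.
Step 48. [r5c5∈{6}] r5c5 has the single candidate 6 ⇒ r5c5=6.
Step 49. [r5c2∈{7}] only 7 remains possible at r5c2. So r5c2=7.
Step 50. [r1c7∈{9}] nothing but 9 survives at r1c7 ⇒ r1c7=9.
Step 51. [r2c4∈{5}] r2c4's peers cover all but 5. So r2c4=5.

Answer: 4 5 3 6 7 8 9 2 1 / 7 9 2 5 3 1 4 6 8 / 6 8 1 2 9 4 7 3 5 / 2 3 5 1 4 7 6 8 9 / 8 7 4 9 6 2 5 1 3 / 1 6 9 3 8 5 2 4 7 / 9 2 6 8 5 3 1 7 4 / 5 4 8 7 1 6 3 9 2 / 3 1 7 4 2 9 8 5 6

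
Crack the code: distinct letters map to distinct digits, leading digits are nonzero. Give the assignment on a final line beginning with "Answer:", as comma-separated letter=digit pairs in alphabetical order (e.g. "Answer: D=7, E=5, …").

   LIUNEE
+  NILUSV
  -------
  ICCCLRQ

Step 1. [col 1: E + V ≡ Q (mod 10)] column 1 (E + V ≡ Q (mod 10), carry-in 0) doesn't pin E yet; pick E=6 and continue. So E=6.
Step 2. [col 1: E + V ≡ Q (mod 10)] several values work for V in column 1 (E + V ≡ Q (mod 10), carry-in 0); try V=4 ⇒ V=4.
Step 3. [col 1: E + V ≡ Q (mod 10)] column 1: given E=6, V=4, carry-in 0, and digits 4,6 already taken and all letters distinct, E+V≡Q (mod 10) forces Q=0, so Q=0.
Step 4. [col 2: E + S ≡ R (mod 10)] S=2 is one option consistent with column 2 (E + S ≡ R (mod 10), carry-in 1) — take it, so S=2.
Step 5. [col 2: E + S ≡ R (mod 10)] column 2: given E=6, S=2, carry-in 1, and digits 0,2,4,6 already taken and all letters distinct, E+S≡R (mod 10) forces R=9 ⇒ R=9.
Step 6. [I] the sum has 7 digits but both addends have 6; that extra leading digit I is the final carry, namely 1 ⇒ I=1.
Step 7. [col 3: N + U ≡ L (mod 10)] no forcing yet in column 3 (carry-in 0); N=8 is free and consistent — try it ⇒ N=8.
Step 8. [col 3: N + U ≡ L (mod 10)] no forcing yet in column 3 (carry-in 0); U=7 is free and consistent — try it ⇒ U=7.
Step 9. [col 3: N + U ≡ L (mod 10)] from column 3 (N=8, U=7, carry-in 0, digits 0,1,2,4,6,7,8,9 already taken and all letters distinct): L must equal 5. So L=5.
Step 10. [col 4: U + L ≡ C (mod 10)] in column 4 we have U+L≡C with carry-in 1; given U=7, L=5 and digits 0,1,2,4,5,6,7,8,9 already taken and all letters distinct, that pins C to 3, so C=3.

Answer: C=3, E=6, I=1, L=5, N=8, Q=0, R=9, S=2, U=7, V=4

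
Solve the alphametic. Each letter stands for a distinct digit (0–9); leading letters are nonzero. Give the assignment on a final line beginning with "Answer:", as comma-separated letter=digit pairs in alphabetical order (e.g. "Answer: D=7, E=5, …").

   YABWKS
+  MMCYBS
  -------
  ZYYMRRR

Step 1. [col 1: S + S ≡ R (mod 10)] column 1 (S + S ≡ R (mod 10), carry-in 0) doesn't pin S yet; pick S=6 and continue, so S=6.
Step 2. [Z] Z is the leading digit of a 7-digit sum of two 6-digit numbers; the final carry is exactly 1 ⇒ Z=1.
Step 3. [col 1: S + S ≡ R (mod 10)] column 1 reads S+S+carry(0)=R with S=6; with digits 1,6 already taken and all letters distinct, the only value for R is 2. So R=2.
Step 4. [col 2: K + B ≡ R (mod 10)] no forcing yet in column 2 (carry-in 1); K=3 is free and consistent — try it ⇒ K=3.
Step 5. [col 2: K + B ≡ R (mod 10)] from column 2 (K=3, R=2, carry-in 1, digits 1,2,3,6 already taken and all letters distinct): B must equal 8. So B=8.
Step 6. [col 3: W + Y ≡ R (mod 10)] W=7 is one option consistent with column 3 (W + Y ≡ R (mod 10), carry-in 1) — take it, so W=7.
Step 7. [col 3: W + Y ≡ R (mod 10)] column 3: given W=7, R=2, carry-in 1, and digits 1,2,3,6,7,8 already taken and all letters distinct, W+Y≡R (mod 10) forces Y=4. So Y=4.
Step 8. [col 4: B + C ≡ M (mod 10)] in column 4 we have B+C≡M with carry-in 1; given B=8 and digits 1,2,3,4,6,7,8 already taken and all letters distinct, that pins C to 0. So C=0.
Step 9. [col 4: B + C ≡ M (mod 10)] column 4: given B=8, C=0, carry-in 1, and digits 0,1,2,3,4,6,7,8 already taken and all letters distinct, B+C≡M (mod 10) forces M=9 ⇒ M=9.
Step 10. [col 5: A + M ≡ Y (mod 10)] in column 5 we have A+M≡Y with carry-in 0; given M=9, Y=4 and digits 0,1,2,3,4,6,7,8,9 already taken and all letters distinct, that pins A to 5 ⇒ A=5.

Answer: A=5, B=8, C=0, K=3, M=9, R=2, S=6, W=7, Y=4, Z=1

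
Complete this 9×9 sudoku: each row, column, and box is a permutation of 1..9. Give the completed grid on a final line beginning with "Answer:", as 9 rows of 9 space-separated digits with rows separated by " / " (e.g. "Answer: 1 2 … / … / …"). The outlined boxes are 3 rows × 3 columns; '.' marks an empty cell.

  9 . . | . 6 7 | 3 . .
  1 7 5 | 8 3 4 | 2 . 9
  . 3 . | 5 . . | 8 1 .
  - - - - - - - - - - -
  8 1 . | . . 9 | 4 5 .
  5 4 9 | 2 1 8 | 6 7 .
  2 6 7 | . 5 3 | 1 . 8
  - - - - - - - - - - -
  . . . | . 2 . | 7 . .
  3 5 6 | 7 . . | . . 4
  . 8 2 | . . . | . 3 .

Step 1. [r7c3∈{1,4}] col 3 places 1 nowhere but r7c3 ⇒ r7c3=1.
Step 2. [r9c7∈{5,9}] r9c7 is the only open cell in col 7 admitting 5, so r9c7=5.
Step 3. [r7c9∈{6}] r7c9's peers cover all but 6. So r7c9=6.
Step 4. [r9c5∈{4,9}] r9c5 is the only open cell in col 5 admitting 4, so r9c5=4.
Step 5. [r9c4∈{1,6,9}] across row 9, 9 lands solely at r9c4. So r9c4=9.
Step 6. [r6c8∈{9}] nothing but 9 survives at r6c8 ⇒ r6c8=9.
Step 7. [r3c3∈{4}] only 4 remains possible at r3c3 ⇒ r3c3=4.
Step 8. [r8c6∈{1}] r8c6 is down to just 1 ⇒ r8c6=1.
Step 9. [r7c8∈{8}] nothing but 8 survives at r7c8. So r7c8=8.
Step 10. [r5c9∈{3}] r5c9's peers cover all but 3, so r5c9=3.
Step 11. [r6c4∈{4}] only 4 remains possible at r6c4 ⇒ r6c4=4.
Step 12. [r8c8∈{2}] nothing but 2 survives at r8c8. So r8c8=2.
Step 13. [r8c7∈{9}] nothing but 9 survives at r8c7. So r8c7=9.
Step 14. [r3c5∈{9}] nothing but 9 survives at r3c5 ⇒ r3c5=9.
Step 15. [r7c1∈{4}] r7c1's peers cover all but 4 ⇒ r7c1=4.
Step 16. [r1c9∈{5}] r1c9 has the single candidate 5. So r1c9=5.
Step 17. [r9c9∈{1}] r9c9 has the single candidate 1, so r9c9=1.
Step 18. [r1c4∈{1}] only 1 remains possible at r1c4, so r1c4=1.
Step 19. [r4c3∈{3}] nothing but 3 survives at r4c3 ⇒ r4c3=3.
Step 20. [r1c3∈{8}] only 8 remains possible at r1c3. So r1c3=8.
Step 21. [r3c6∈{2}] only 2 remains possible at r3c6 ⇒ r3c6=2.
Step 22. [r2c8∈{6}] r2c8's peers cover all but 6 ⇒ r2c8=6.
Step 23. [r7c4∈{3}] r7c4 has the single candidate 3 ⇒ r7c4=3.
Step 24. [r1c8∈{4}] r1c8 is down to just 4. So r1c8=4.
Step 25. [r4c5∈{7}] r4c5 is down to just 7. So r4c5=7.
Step 26. [r8c5∈{8}] only 8 remains possible at r8c5. So r8c5=8.
Step 27. [r4c4∈{6}] nothing but 6 survives at r4c4 ⇒ r4c4=6.
Step 28. [r1c2∈{2}] r1c2's peers cover all but 2. So r1c2=2.
Step 29. [r7c2∈{9}] r7c2 is down to just 9, so r7c2=9.
Step 30. [r9c6∈{6}] r9c6 is down to just 6. So r9c6=6.
Step 31. [r9c1∈{7}] only 7 remains possible at r9c1. So r9c1=7.
Step 32. [r7c6∈{5}] nothing but 5 survives at r7c6, so r7c6=5.
Step 33. [r3c1∈{6}] nothing but 6 survives at r3c1. So r3c1=6.
Step 34. [r4c9∈{2}] r4c9 is down to just 2. So r4c9=2.
Step 35. [r3c9∈{7}] r3c9 is down to just 7, so r3c9=7.

Answer: 9 2 8 1 6 7 3 4 5 / 1 7 5 8 3 4 2 6 9 / 6 3 4 5 9 2 8 1 7 / 8 1 3 6 7 9 4 5 2 / 5 4 9 2 1 8 6 7 3 / 2 6 7 4 5 3 1 9 8 / 4 9 1 3 2 5 7 8 6 / 3 5 6 7 8 1 9 2 4 / 7 8 2 9 4 6 5 3 1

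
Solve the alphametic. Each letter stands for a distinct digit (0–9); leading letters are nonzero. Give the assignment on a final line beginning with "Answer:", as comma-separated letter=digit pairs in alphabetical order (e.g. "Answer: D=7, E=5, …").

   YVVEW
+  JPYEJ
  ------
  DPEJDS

Step 1. [col 1: W + J ≡ S (mod 10)] several values work for W in column 1 (W + J ≡ S (mod 10), carry-in 0); try W=9, so W=9.
Step 2. [col 1: W + J ≡ S (mod 10)] several values work for S in column 1 (W + J ≡ S (mod 10), carry-in 0); try S=7, so S=7.
Step 3. [D] the sum has 6 digits but both addends have 5; that extra leading digit D is the final carry, namely 1, so D=1.
Step 4. [col 1: W + J ≡ S (mod 10)] in column 1 we have W+J≡S with carry-in 0; given W=9, S=7 and digits 1,7,9 already taken and all letters distinct, that pins J to 8. So J=8.
Step 5. [col 2: E + E ≡ D (mod 10)] no forcing yet in column 2 (carry-in 1); E=5 is free and consistent — try it. So E=5.
Step 6. [col 3: V + Y ≡ J (mod 10)] V=3 is one option consistent with column 3 (V + Y ≡ J (mod 10), carry-in 1) — take it, so V=3.
Step 7. [col 3: V + Y ≡ J (mod 10)] from column 3 (V=3, J=8, carry-in 1, digits 1,3,5,7,8,9 already taken and all letters distinct): Y must equal 4 ⇒ Y=4.
Step 8. [col 4: V + P ≡ E (mod 10)] from column 4 (V=3, E=5, carry-in 0, digits 1,3,4,5,7,8,9 already taken and all letters distinct): P must equal 2, so P=2.

Answer: D=1, E=5, J=8, P=2, S=7, V=3, W=9, Y=4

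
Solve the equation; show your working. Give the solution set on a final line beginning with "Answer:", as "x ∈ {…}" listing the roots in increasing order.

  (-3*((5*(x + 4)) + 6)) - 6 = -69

Step 1. [(-3*((5*(x + 4)) + 6)) - 6 = -69] -3 | LHS and -3 | -69: pull -3 out. So factor: ((5*(x + 4)) + 6) + 2 = 23.
Step 2. [((5*(x + 4)) + 6) + 2 = 23] peel the +2: subtract 2 from each side, so sub: (5*(x + 4)) + 6 = 21.
Step 3. [(5*(x + 4)) + 6 = 21] +6 is outermost — subtract 6 both sides ⇒ sub: 5*(x + 4) = 15.
Step 4. [5*(x + 4) = 15] LHS = 5·(…); ÷5 both sides ⇒ div: x + 4 = 3.
Step 5. [x + 4 = 3] 4 comes off first (subtract 4), so sub: x = -1.

Answer: x ∈ {-1}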